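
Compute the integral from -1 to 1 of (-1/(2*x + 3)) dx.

-log(5)/2

An antiderivative is F(x) = -log(2*x + 3)/2.
Then F(1) - F(-1) = (-log(5)/2) - (0) = -log(5)/2.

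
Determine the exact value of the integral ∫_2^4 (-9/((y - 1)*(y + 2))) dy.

-log(8)

Factor the denominator: y**2 + y - 2 = (y + 2)(y - 1).
Partial fractions: -9/((y - 1)*(y + 2)) = 3/(y + 2) - 3/(y - 1).
An antiderivative is F(y) = -3*log(y - 1) + 3*log(y + 2).
Then F(4) - F(2) = (log(8)) - (log(64)) = -log(8).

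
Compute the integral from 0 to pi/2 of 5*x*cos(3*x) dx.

-5*pi/6 - 5/9

Integrate by parts once (u = x, dv = 5*cos(3*x) dx).
An antiderivative is F(x) = 5*x*sin(3*x)/3 + 5*cos(3*x)/9.
Then F(pi/2) - F(0) = (-5*pi/6) - (5/9) = -5*pi/6 - 5/9.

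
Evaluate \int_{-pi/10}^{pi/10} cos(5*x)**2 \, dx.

Use the identity cos^2(5*x) = (1 + cos(10*x))/2.
An antiderivative is F(x) = x/2 + sin(10*x)/20.
Then F(pi/10) - F(-pi/10) = (pi/20) - (-pi/20) = pi/10.

pi/10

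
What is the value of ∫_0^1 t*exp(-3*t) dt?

Integrate by parts once (u = t, dv = exp(-3*t) dt).
An antiderivative is F(t) = (-3*t - 1)*exp(-3*t)/9.
Then F(1) - F(0) = (-4*exp(-3)/9) - (-1/9) = (-4 + exp(3))*exp(-3)/9.

(-4 + exp(3))*exp(-3)/9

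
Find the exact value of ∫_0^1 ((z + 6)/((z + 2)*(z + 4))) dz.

log(9/5)

Factor the denominator: z**2 + 6*z + 8 = (z + 4)(z + 2).
Partial fractions: (z + 6)/((z + 2)*(z + 4)) = -1/(z + 4) + 2/(z + 2).
An antiderivative is F(z) = 2*log(z + 2) - log(z + 4).
Then F(1) - F(0) = (log(9/5)) - (0) = log(9/5).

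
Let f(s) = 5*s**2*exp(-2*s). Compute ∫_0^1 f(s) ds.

5/4 - 25*exp(-2)/4

Integrate by parts twice (u = s^2, dv = 5*exp(-2*s) ds).
An antiderivative is F(s) = (-10*s**2 - 10*s - 5)*exp(-2*s)/4.
Then F(1) - F(0) = (-25*exp(-2)/4) - (-5/4) = 5/4 - 25*exp(-2)/4.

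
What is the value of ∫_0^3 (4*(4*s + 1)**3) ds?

7140

Let u = 4*s + 1, so du = 4 ds. When s = 0, u = 1; when s = 3, u = 13.
The integral becomes ∫ u**3 du from 1 to 13, with antiderivative u**4/4.
Back in s: F(s) = (4*s + 1)**4/4.
Then F(3) - F(0) = (28561/4) - (1/4) = 7140.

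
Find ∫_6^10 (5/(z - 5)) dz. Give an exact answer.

5*log(5)

An antiderivative is F(z) = 5*log(z - 5).
Then F(10) - F(6) = (5*log(5)) - (0) = 5*log(5).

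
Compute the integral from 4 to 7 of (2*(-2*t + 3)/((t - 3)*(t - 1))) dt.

Factor the denominator: t**2 - 4*t + 3 = (t - 1)(t - 3).
Partial fractions: 2*(-2*t + 3)/((t - 3)*(t - 1)) = -1/(t - 1) - 3/(t - 3).
An antiderivative is F(t) = -3*log(t - 3) - log(t - 1).
Then F(7) - F(4) = (-7*log(2) - log(3)) - (-log(3)) = -7*log(2).

-7*log(2)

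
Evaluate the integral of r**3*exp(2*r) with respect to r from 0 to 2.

Integrate by parts 3 times (u = r^3, dv = exp(2*r) dr).
An antiderivative is F(r) = (4*r**3 - 6*r**2 + 6*r - 3)*exp(2*r)/8.
Then F(2) - F(0) = (17*exp(4)/8) - (-3/8) = 3/8 + 17*exp(4)/8.

3/8 + 17*exp(4)/8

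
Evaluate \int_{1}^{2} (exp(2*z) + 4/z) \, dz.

An antiderivative is F(z) = exp(2*z)/2 + 4*log(z).
Then F(2) - F(1) = (log(16) + exp(4)/2) - (exp(2)/2) = -exp(2)/2 + log(16) + exp(4)/2.

-exp(2)/2 + log(16) + exp(4)/2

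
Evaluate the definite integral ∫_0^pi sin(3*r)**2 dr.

pi/2

Use the identity sin^2(3*r) = (1 - cos(6*r))/2.
An antiderivative is F(r) = r/2 - sin(6*r)/12.
Then F(pi) - F(0) = (pi/2) - (0) = pi/2.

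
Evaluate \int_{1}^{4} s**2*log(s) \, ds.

Integrate by parts once (u = ln s, dv = s**2 ds).
An antiderivative is F(s) = s**3*(3*log(s) - 1)/9.
Then F(4) - F(1) = (-64/9 + 128*log(2)/3) - (-1/9) = -7 + 128*log(2)/3.

-7 + 128*log(2)/3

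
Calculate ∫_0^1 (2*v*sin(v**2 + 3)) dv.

Let u = v**2 + 3, so du = 2*v dv. When v = 0, u = 3; when v = 1, u = 4.
The integral becomes ∫ sin(u) du from 3 to 4, with antiderivative -cos(u).
Back in v: F(v) = -cos(v**2 + 3).
Then F(1) - F(0) = (-cos(4)) - (-cos(3)) = cos(3) - cos(4).

cos(3) - cos(4)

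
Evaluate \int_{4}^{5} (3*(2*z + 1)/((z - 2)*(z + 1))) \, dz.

-4*log(2) - log(5) + 6*log(3)

Factor the denominator: z**2 - z - 2 = (z + 1)(z - 2).
Partial fractions: 3*(2*z + 1)/((z - 2)*(z + 1)) = 1/(z + 1) + 5/(z - 2).
An antiderivative is F(z) = 5*log(z - 2) + log(z + 1).
Then F(5) - F(4) = (log(2) + 6*log(3)) - (log(5) + 5*log(2)) = -4*log(2) - log(5) + 6*log(3).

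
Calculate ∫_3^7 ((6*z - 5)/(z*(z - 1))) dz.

-4*log(3) + 5*log(7)

Factor the denominator: z**2 - z = z(z - 1).
Partial fractions: (6*z - 5)/(z*(z - 1)) = 5/z + 1/(z - 1).
An antiderivative is F(z) = 5*log(z) + log(z - 1).
Then F(7) - F(3) = (log(2) + log(3) + 5*log(7)) - (log(2) + 5*log(3)) = -4*log(3) + 5*log(7).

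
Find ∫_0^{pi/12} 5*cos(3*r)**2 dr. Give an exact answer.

5/12 + 5*pi/24

Use the identity cos^2(3*r) = (1 + cos(6*r))/2.
An antiderivative is F(r) = 5*r/2 + 5*sin(6*r)/12.
Then F(pi/12) - F(0) = (5/12 + 5*pi/24) - (0) = 5/12 + 5*pi/24.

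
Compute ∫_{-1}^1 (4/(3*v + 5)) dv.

8*log(2)/3

An antiderivative is F(v) = 4*log(3*v + 5)/3.
Then F(1) - F(-1) = (log(16)) - (4*log(2)/3) = 8*log(2)/3.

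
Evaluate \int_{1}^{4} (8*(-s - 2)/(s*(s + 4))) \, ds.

-20*log(2) + 4*log(5)

Factor the denominator: s**2 + 4*s = (s + 4)s.
Partial fractions: 8*(-s - 2)/(s*(s + 4)) = -4/(s + 4) - 4/s.
An antiderivative is F(s) = -4*log(s) - 4*log(s + 4).
Then F(4) - F(1) = (-20*log(2)) - (-4*log(5)) = -20*log(2) + 4*log(5).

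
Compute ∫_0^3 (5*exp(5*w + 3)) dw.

Let u = 5*w + 3, so du = 5 dw. When w = 0, u = 3; when w = 3, u = 18.
The integral becomes ∫ exp(u) du from 3 to 18, with antiderivative exp(u).
Back in w: F(w) = exp(5*w + 3).
Then F(3) - F(0) = (exp(18)) - (exp(3)) = -exp(3) + exp(18).

-exp(3) + exp(18)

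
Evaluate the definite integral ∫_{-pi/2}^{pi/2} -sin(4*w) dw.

An antiderivative is F(w) = cos(4*w)/4.
Then F(pi/2) - F(-pi/2) = (1/4) - (1/4) = 0.

0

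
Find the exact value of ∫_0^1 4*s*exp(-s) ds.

4 - 8*exp(-1)

Integrate by parts once (u = s, dv = 4*exp(-s) ds).
An antiderivative is F(s) = (-4*s - 4)*exp(-s).
Then F(1) - F(0) = (-8*exp(-1)) - (-4) = 4 - 8*exp(-1).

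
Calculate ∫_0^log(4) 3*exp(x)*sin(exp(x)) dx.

3*cos(1) - 3*cos(4)

Let u = exp(x), so du = exp(x) dx. When x = 0, u = 1; when x = log(4), u = 4.
The integral becomes 3·∫ sin(u) du from 1 to 4, with antiderivative -3*cos(u).
Back in x: F(x) = -3*cos(exp(x)).
Then F(log(4)) - F(0) = (-3*cos(4)) - (-3*cos(1)) = 3*cos(1) - 3*cos(4).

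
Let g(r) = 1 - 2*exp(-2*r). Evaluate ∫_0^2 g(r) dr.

An antiderivative is F(r) = r + exp(-2*r).
Then F(2) - F(0) = (exp(-4) + 2) - (1) = exp(-4) + 1.

exp(-4) + 1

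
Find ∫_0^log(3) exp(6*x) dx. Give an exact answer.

364/3

Let u = exp(x), so du = exp(x) dx. When x = 0, u = 1; when x = log(3), u = 3.
The integral becomes ∫ u**5 du from 1 to 3, with antiderivative u**6/6.
Back in x: F(x) = exp(6*x)/6.
Then F(log(3)) - F(0) = (243/2) - (1/6) = 364/3.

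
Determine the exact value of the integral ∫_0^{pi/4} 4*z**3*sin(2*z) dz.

-3/2 + 3*pi**2/16

Integrate by parts 3 times (u = z^3, dv = 4*sin(2*z) dz).
An antiderivative is F(z) = -2*z**3*cos(2*z) + 3*z**2*sin(2*z) + 3*z*cos(2*z) - 3*sin(2*z)/2.
Then F(pi/4) - F(0) = (-3/2 + 3*pi**2/16) - (0) = -3/2 + 3*pi**2/16.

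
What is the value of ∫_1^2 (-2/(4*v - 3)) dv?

An antiderivative is F(v) = -log(4*v - 3)/2.
Then F(2) - F(1) = (-log(5)/2) - (0) = -log(5)/2.

-log(5)/2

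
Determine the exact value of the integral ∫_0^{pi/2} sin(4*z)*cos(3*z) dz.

Use the identity sin(4*z)cos(3*z) = [sin(7*z) + sin(z)]/2.
An antiderivative is F(z) = -cos(z)/2 - cos(7*z)/14.
Then F(pi/2) - F(0) = (0) - (-4/7) = 4/7.

4/7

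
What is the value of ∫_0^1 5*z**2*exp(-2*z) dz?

Integrate by parts twice (u = z^2, dv = 5*exp(-2*z) dz).
An antiderivative is F(z) = (-10*z**2 - 10*z - 5)*exp(-2*z)/4.
Then F(1) - F(0) = (-25*exp(-2)/4) - (-5/4) = 5/4 - 25*exp(-2)/4.

5/4 - 25*exp(-2)/4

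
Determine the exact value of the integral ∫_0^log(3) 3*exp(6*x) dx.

364

Let u = exp(x), so du = exp(x) dx. When x = 0, u = 1; when x = log(3), u = 3.
The integral becomes 3·∫ u**5 du from 1 to 3, with antiderivative u**6/2.
Back in x: F(x) = exp(6*x)/2.
Then F(log(3)) - F(0) = (729/2) - (1/2) = 364.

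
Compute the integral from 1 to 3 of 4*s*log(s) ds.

Integrate by parts once (u = ln s, dv = 4*s ds).
An antiderivative is F(s) = s**2*(2*log(s) - 1).
Then F(3) - F(1) = (-9 + 18*log(3)) - (-1) = -8 + 18*log(3).

-8 + 18*log(3)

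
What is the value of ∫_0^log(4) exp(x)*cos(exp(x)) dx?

-sin(1) + sin(4)

Let u = exp(x), so du = exp(x) dx. When x = 0, u = 1; when x = log(4), u = 4.
The integral becomes ∫ cos(u) du from 1 to 4, with antiderivative sin(u).
Back in x: F(x) = sin(exp(x)).
Then F(log(4)) - F(0) = (sin(4)) - (sin(1)) = -sin(1) + sin(4).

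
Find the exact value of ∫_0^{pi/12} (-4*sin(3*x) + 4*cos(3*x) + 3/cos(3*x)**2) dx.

-1/3 + 4*sqrt(2)/3

An antiderivative is F(x) = 4*sin(3*x)/3 + 4*cos(3*x)/3 + tan(3*x).
Then F(pi/12) - F(0) = (1 + 4*sqrt(2)/3) - (4/3) = -1/3 + 4*sqrt(2)/3.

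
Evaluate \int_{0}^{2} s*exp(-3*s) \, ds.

Integrate by parts once (u = s, dv = exp(-3*s) ds).
An antiderivative is F(s) = (-3*s - 1)*exp(-3*s)/9.
Then F(2) - F(0) = (-7*exp(-6)/9) - (-1/9) = (-7 + exp(6))*exp(-6)/9.

(-7 + exp(6))*exp(-6)/9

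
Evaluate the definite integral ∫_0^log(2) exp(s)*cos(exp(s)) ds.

-sin(1) + sin(2)

Let u = exp(s), so du = exp(s) ds. When s = 0, u = 1; when s = log(2), u = 2.
The integral becomes ∫ cos(u) du from 1 to 2, with antiderivative sin(u).
Back in s: F(s) = sin(exp(s)).
Then F(log(2)) - F(0) = (sin(2)) - (sin(1)) = -sin(1) + sin(2).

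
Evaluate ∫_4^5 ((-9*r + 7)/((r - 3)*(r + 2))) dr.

Factor the denominator: r**2 - r - 6 = (r + 2)(r - 3).
Partial fractions: (-9*r + 7)/((r - 3)*(r + 2)) = -5/(r + 2) - 4/(r - 3).
An antiderivative is F(r) = -4*log(r - 3) - 5*log(r + 2).
Then F(5) - F(4) = (-5*log(7) - 4*log(2)) - (-5*log(3) - 5*log(2)) = -5*log(7) + log(2) + 5*log(3).

-5*log(7) + log(2) + 5*log(3)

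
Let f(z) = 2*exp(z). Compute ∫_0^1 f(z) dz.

-2 + 2*E

An antiderivative is F(z) = 2*exp(z).
Then F(1) - F(0) = (2*E) - (2) = -2 + 2*E.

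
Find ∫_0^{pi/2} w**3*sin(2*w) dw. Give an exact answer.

Integrate by parts 3 times (u = w^3, dv = sin(2*w) dw).
An antiderivative is F(w) = -w**3*cos(2*w)/2 + 3*w**2*sin(2*w)/4 + 3*w*cos(2*w)/4 - 3*sin(2*w)/8.
Then F(pi/2) - F(0) = (pi*(-6 + pi**2)/16) - (0) = pi*(-6 + pi**2)/16.

pi*(-6 + pi**2)/16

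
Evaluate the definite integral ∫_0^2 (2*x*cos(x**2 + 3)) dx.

Let u = x**2 + 3, so du = 2*x dx. When x = 0, u = 3; when x = 2, u = 7.
The integral becomes ∫ cos(u) du from 3 to 7, with antiderivative sin(u).
Back in x: F(x) = sin(x**2 + 3).
Then F(2) - F(0) = (sin(7)) - (sin(3)) = -sin(3) + sin(7).

-sin(3) + sin(7)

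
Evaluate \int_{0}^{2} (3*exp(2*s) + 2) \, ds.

5/2 + 3*exp(4)/2

An antiderivative is F(s) = 3*exp(2*s)/2 + 2*s.
Then F(2) - F(0) = (4 + 3*exp(4)/2) - (3/2) = 5/2 + 3*exp(4)/2.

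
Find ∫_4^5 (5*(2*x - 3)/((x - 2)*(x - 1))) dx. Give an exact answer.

log(32)

Factor the denominator: x**2 - 3*x + 2 = (x - 1)(x - 2).
Partial fractions: 5*(2*x - 3)/((x - 2)*(x - 1)) = 5/(x - 1) + 5/(x - 2).
An antiderivative is F(x) = 5*log(x - 2) + 5*log(x - 1).
Then F(5) - F(4) = (5*log(3) + 10*log(2)) - (5*log(2) + 5*log(3)) = log(32).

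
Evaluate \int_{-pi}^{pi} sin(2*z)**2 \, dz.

pi

Use the identity sin^2(2*z) = (1 - cos(4*z))/2.
An antiderivative is F(z) = z/2 - sin(4*z)/8.
Then F(pi) - F(-pi) = (pi/2) - (-pi/2) = pi.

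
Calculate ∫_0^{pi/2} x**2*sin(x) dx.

-2 + pi

Integrate by parts twice (u = x^2, dv = sin(x) dx).
An antiderivative is F(x) = -x**2*cos(x) + 2*x*sin(x) + 2*cos(x).
Then F(pi/2) - F(0) = (pi) - (2) = -2 + pi.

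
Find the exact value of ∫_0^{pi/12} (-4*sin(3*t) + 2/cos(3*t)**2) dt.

-2/3 + 2*sqrt(2)/3

An antiderivative is F(t) = 4*cos(3*t)/3 + 2*tan(3*t)/3.
Then F(pi/12) - F(0) = (2/3 + 2*sqrt(2)/3) - (4/3) = -2/3 + 2*sqrt(2)/3.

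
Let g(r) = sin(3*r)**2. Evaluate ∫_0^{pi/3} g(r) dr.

Use the identity sin^2(3*r) = (1 - cos(6*r))/2.
An antiderivative is F(r) = r/2 - sin(6*r)/12.
Then F(pi/3) - F(0) = (pi/6) - (0) = pi/6.

pi/6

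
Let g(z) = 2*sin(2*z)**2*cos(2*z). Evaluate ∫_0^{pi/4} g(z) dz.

1/3

Let u = sin(2*z), so du = 2*cos(2*z) dz. When z = 0, u = 0; when z = pi/4, u = 1.
The integral becomes ∫ u**2 du from 0 to 1, with antiderivative u**3/3.
Back in z: F(z) = sin(2*z)**3/3.
Then F(pi/4) - F(0) = (1/3) - (0) = 1/3.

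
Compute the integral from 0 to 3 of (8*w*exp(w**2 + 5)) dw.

-4*(1 - exp(9))*exp(5)

Let u = w**2 + 5, so du = 2*w dw. When w = 0, u = 5; when w = 3, u = 14.
The integral becomes 4·∫ exp(u) du from 5 to 14, with antiderivative 4*exp(u).
Back in w: F(w) = 4*exp(w**2 + 5).
Then F(3) - F(0) = (4*exp(14)) - (4*exp(5)) = -4*(1 - exp(9))*exp(5).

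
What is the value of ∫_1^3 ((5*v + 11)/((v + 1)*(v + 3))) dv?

log(18)

Factor the denominator: v**2 + 4*v + 3 = (v + 3)(v + 1).
Partial fractions: (5*v + 11)/((v + 1)*(v + 3)) = 2/(v + 3) + 3/(v + 1).
An antiderivative is F(v) = 3*log(v + 1) + 2*log(v + 3).
Then F(3) - F(1) = (2*log(3) + 8*log(2)) - (7*log(2)) = log(18).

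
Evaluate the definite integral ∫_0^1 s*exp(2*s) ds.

Integrate by parts once (u = s, dv = exp(2*s) ds).
An antiderivative is F(s) = (2*s - 1)*exp(2*s)/4.
Then F(1) - F(0) = (exp(2)/4) - (-1/4) = 1/4 + exp(2)/4.

1/4 + exp(2)/4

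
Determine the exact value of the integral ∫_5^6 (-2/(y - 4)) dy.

-log(4)

An antiderivative is F(y) = -2*log(y - 4).
Then F(6) - F(5) = (-log(4)) - (0) = -log(4).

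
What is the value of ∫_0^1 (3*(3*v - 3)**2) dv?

9

Let u = 3*v - 3, so du = 3 dv. When v = 0, u = -3; when v = 1, u = 0.
The integral becomes ∫ u**2 du from -3 to 0, with antiderivative u**3/3.
Back in v: F(v) = (3*v - 3)**3/3.
Then F(1) - F(0) = (0) - (-9) = 9.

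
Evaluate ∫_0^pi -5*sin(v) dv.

An antiderivative is F(v) = 5*cos(v).
Then F(pi) - F(0) = (-5) - (5) = -10.

-10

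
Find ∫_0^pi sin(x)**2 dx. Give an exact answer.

Use the identity sin^2(x) = (1 - cos(2*x))/2.
An antiderivative is F(x) = x/2 - sin(2*x)/4.
Then F(pi) - F(0) = (pi/2) - (0) = pi/2.

pi/2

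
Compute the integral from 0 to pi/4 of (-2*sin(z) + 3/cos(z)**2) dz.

1 + sqrt(2)

An antiderivative is F(z) = 2*cos(z) + 3*tan(z).
Then F(pi/4) - F(0) = (sqrt(2) + 3) - (2) = 1 + sqrt(2).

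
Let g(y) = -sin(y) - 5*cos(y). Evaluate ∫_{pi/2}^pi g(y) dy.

An antiderivative is F(y) = -5*sin(y) + cos(y).
Then F(pi) - F(pi/2) = (-1) - (-5) = 4.

4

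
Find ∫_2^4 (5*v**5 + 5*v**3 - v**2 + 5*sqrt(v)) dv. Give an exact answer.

3668 - 20*sqrt(2)/3

By the power rule, an antiderivative is F(v) = 5*v**6/6 + 5*v**4/4 + 10*v**(3/2)/3 - v**3/3.
Then F(4) - F(2) = (11216/3) - (20*sqrt(2)/3 + 212/3) = 3668 - 20*sqrt(2)/3.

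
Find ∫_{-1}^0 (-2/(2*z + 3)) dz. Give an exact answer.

An antiderivative is F(z) = -log(2*z + 3).
Then F(0) - F(-1) = (-log(3)) - (0) = -log(3).

-log(3)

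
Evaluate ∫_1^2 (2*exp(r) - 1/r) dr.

-2*exp(1) - log(2) + 2*exp(2)

An antiderivative is F(r) = 2*exp(r) - log(r).
Then F(2) - F(1) = (-log(2) + 2*exp(2)) - (2*exp(1)) = -2*exp(1) - log(2) + 2*exp(2).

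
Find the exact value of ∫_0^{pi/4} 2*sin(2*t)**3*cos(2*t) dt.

Let u = sin(2*t), so du = 2*cos(2*t) dt. When t = 0, u = 0; when t = pi/4, u = 1.
The integral becomes ∫ u**3 du from 0 to 1, with antiderivative u**4/4.
Back in t: F(t) = sin(2*t)**4/4.
Then F(pi/4) - F(0) = (1/4) - (0) = 1/4.

1/4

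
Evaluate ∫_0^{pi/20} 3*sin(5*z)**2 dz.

-3/20 + 3*pi/40

Use the identity sin^2(5*z) = (1 - cos(10*z))/2.
An antiderivative is F(z) = 3*z/2 - 3*sin(10*z)/20.
Then F(pi/20) - F(0) = (-3/20 + 3*pi/40) - (0) = -3/20 + 3*pi/40.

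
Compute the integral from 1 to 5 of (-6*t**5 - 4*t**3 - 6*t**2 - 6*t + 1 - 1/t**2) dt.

-82824/5

By the power rule, an antiderivative is F(t) = -t**6 - t**4 - 2*t**3 - 3*t**2 + t + 1/t.
Then F(5) - F(1) = (-82849/5) - (-5) = -82824/5.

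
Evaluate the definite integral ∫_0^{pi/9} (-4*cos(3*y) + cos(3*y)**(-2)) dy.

-sqrt(3)/3

An antiderivative is F(y) = -4*sin(3*y)/3 + tan(3*y)/3.
Then F(pi/9) - F(0) = (-sqrt(3)/3) - (0) = -sqrt(3)/3.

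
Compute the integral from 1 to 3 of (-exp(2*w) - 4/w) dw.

An antiderivative is F(w) = -exp(2*w)/2 - 4*log(w).
Then F(3) - F(1) = (-exp(6)/2 - log(81)) - (-exp(2)/2) = -exp(6)/2 - log(81) + exp(2)/2.

-exp(6)/2 - log(81) + exp(2)/2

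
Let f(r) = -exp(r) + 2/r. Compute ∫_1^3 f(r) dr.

An antiderivative is F(r) = -exp(r) + 2*log(r).
Then F(3) - F(1) = (-exp(3) + log(9)) - (-exp(1)) = -exp(3) + log(9) + exp(1).

-exp(3) + log(9) + exp(1)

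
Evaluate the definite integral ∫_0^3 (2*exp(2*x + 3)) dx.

Let u = 2*x + 3, so du = 2 dx. When x = 0, u = 3; when x = 3, u = 9.
The integral becomes ∫ exp(u) du from 3 to 9, with antiderivative exp(u).
Back in x: F(x) = exp(2*x + 3).
Then F(3) - F(0) = (exp(9)) - (exp(3)) = -exp(3) + exp(9).

-exp(3) + exp(9)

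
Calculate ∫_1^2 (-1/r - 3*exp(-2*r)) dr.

An antiderivative is F(r) = -log(r) + 3*exp(-2*r)/2.
Then F(2) - F(1) = (-log(2) + 3*exp(-4)/2) - (3*exp(-2)/2) = -log(2) - 3*exp(-2)/2 + 3*exp(-4)/2.

-log(2) - 3*exp(-2)/2 + 3*exp(-4)/2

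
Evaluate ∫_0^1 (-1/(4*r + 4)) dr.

An antiderivative is F(r) = -log(4*r + 4)/4.
Then F(1) - F(0) = (-3*log(2)/4) - (-log(2)/2) = -log(2)/4.

-log(2)/4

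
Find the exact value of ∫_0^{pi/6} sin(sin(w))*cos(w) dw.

Let u = sin(w), so du = cos(w) dw. When w = 0, u = 0; when w = pi/6, u = 1/2.
The integral becomes ∫ sin(u) du from 0 to 1/2, with antiderivative -cos(u).
Back in w: F(w) = -cos(sin(w)).
Then F(pi/6) - F(0) = (-cos(1/2)) - (-1) = 1 - cos(1/2).

1 - cos(1/2)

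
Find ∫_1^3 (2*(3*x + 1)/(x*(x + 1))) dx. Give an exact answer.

2*log(3) + 4*log(2)

Factor the denominator: x**2 + x = (x + 1)x.
Partial fractions: 2*(3*x + 1)/(x*(x + 1)) = 4/(x + 1) + 2/x.
An antiderivative is F(x) = 2*log(x) + 4*log(x + 1).
Then F(3) - F(1) = (2*log(3) + 8*log(2)) - (log(16)) = 2*log(3) + 4*log(2).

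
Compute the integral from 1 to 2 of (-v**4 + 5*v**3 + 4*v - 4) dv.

By the power rule, an antiderivative is F(v) = -v**5/5 + 5*v**4/4 + 2*v**2 - 4*v.
Then F(2) - F(1) = (68/5) - (-19/20) = 291/20.

291/20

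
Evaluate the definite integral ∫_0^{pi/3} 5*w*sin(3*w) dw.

5*pi/9

Integrate by parts once (u = w, dv = 5*sin(3*w) dw).
An antiderivative is F(w) = -5*w*cos(3*w)/3 + 5*sin(3*w)/9.
Then F(pi/3) - F(0) = (5*pi/9) - (0) = 5*pi/9.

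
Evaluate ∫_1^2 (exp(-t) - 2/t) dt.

-2*log(2) - exp(-2) + exp(-1)

An antiderivative is F(t) = -2*log(t) - exp(-t).
Then F(2) - F(1) = (-2*log(2) - exp(-2)) - (-exp(-1)) = -2*log(2) - exp(-2) + exp(-1).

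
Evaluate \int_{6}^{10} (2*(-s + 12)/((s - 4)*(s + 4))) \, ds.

-4*log(7) + 2*log(3) + 4*log(5)

Factor the denominator: s**2 - 16 = (s + 4)(s - 4).
Partial fractions: 2*(-s + 12)/((s - 4)*(s + 4)) = -4/(s + 4) + 2/(s - 4).
An antiderivative is F(s) = 2*log(s - 4) - 4*log(s + 4).
Then F(10) - F(6) = (-4*log(7) - 2*log(2) + 2*log(3)) - (-4*log(5) - 2*log(2)) = -4*log(7) + 2*log(3) + 4*log(5).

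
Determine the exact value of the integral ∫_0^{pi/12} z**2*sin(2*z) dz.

-1/4 - sqrt(3)*pi**2/576 + pi/48 + sqrt(3)/8

Integrate by parts twice (u = z^2, dv = sin(2*z) dz).
An antiderivative is F(z) = -z**2*cos(2*z)/2 + z*sin(2*z)/2 + cos(2*z)/4.
Then F(pi/12) - F(0) = (-sqrt(3)*pi**2/576 + pi/48 + sqrt(3)/8) - (1/4) = -1/4 - sqrt(3)*pi**2/576 + pi/48 + sqrt(3)/8.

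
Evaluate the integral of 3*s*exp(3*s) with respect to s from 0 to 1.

1/3 + 2*exp(3)/3

Integrate by parts once (u = s, dv = 3*exp(3*s) ds).
An antiderivative is F(s) = (3*s - 1)*exp(3*s)/3.
Then F(1) - F(0) = (2*exp(3)/3) - (-1/3) = 1/3 + 2*exp(3)/3.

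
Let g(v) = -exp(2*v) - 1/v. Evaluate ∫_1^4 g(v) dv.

-exp(8)/2 - log(4) + exp(2)/2

An antiderivative is F(v) = -exp(2*v)/2 - log(v).
Then F(4) - F(1) = (-exp(8)/2 - log(4)) - (-exp(2)/2) = -exp(8)/2 - log(4) + exp(2)/2.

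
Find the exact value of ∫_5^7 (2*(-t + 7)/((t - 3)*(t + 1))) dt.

Factor the denominator: t**2 - 2*t - 3 = (t + 1)(t - 3).
Partial fractions: 2*(-t + 7)/((t - 3)*(t + 1)) = -4/(t + 1) + 2/(t - 3).
An antiderivative is F(t) = 2*log(t - 3) - 4*log(t + 1).
Then F(7) - F(5) = (-8*log(2)) - (-4*log(3) - 2*log(2)) = log(81/64).

log(81/64)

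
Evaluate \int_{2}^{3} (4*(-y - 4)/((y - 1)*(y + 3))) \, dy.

Factor the denominator: y**2 + 2*y - 3 = (y + 3)(y - 1).
Partial fractions: 4*(-y - 4)/((y - 1)*(y + 3)) = 1/(y + 3) - 5/(y - 1).
An antiderivative is F(y) = -5*log(y - 1) + log(y + 3).
Then F(3) - F(2) = (log(3/16)) - (log(5)) = log(3/80).

log(3/80)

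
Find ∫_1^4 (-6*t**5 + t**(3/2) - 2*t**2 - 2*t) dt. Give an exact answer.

-20698/5

By the power rule, an antiderivative is F(t) = -t**6 + 2*t**(5/2)/5 - 2*t**3/3 - t**2.
Then F(4) - F(1) = (-62128/15) - (-34/15) = -20698/5.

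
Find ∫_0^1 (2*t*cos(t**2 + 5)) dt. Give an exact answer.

sin(6) - sin(5)

Let u = t**2 + 5, so du = 2*t dt. When t = 0, u = 5; when t = 1, u = 6.
The integral becomes ∫ cos(u) du from 5 to 6, with antiderivative sin(u).
Back in t: F(t) = sin(t**2 + 5).
Then F(1) - F(0) = (sin(6)) - (sin(5)) = sin(6) - sin(5).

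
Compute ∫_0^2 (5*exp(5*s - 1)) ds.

-(1 - exp(10))*exp(-1)

Let u = 5*s - 1, so du = 5 ds. When s = 0, u = -1; when s = 2, u = 9.
The integral becomes ∫ exp(u) du from -1 to 9, with antiderivative exp(u).
Back in s: F(s) = exp(5*s - 1).
Then F(2) - F(0) = (exp(9)) - (exp(-1)) = -(1 - exp(10))*exp(-1).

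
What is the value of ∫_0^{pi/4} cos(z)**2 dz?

1/4 + pi/8

Use the identity cos^2(z) = (1 + cos(2*z))/2.
An antiderivative is F(z) = z/2 + sin(2*z)/4.
Then F(pi/4) - F(0) = (1/4 + pi/8) - (0) = 1/4 + pi/8.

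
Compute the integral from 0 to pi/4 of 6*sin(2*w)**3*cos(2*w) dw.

Let u = sin(2*w), so du = 2*cos(2*w) dw. When w = 0, u = 0; when w = pi/4, u = 1.
The integral becomes 3·∫ u**3 du from 0 to 1, with antiderivative 3*u**4/4.
Back in w: F(w) = 3*sin(2*w)**4/4.
Then F(pi/4) - F(0) = (3/4) - (0) = 3/4.

3/4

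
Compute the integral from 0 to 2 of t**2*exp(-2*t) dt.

(-13 + exp(4))*exp(-4)/4

Integrate by parts twice (u = t^2, dv = exp(-2*t) dt).
An antiderivative is F(t) = (-2*t**2 - 2*t - 1)*exp(-2*t)/4.
Then F(2) - F(0) = (-13*exp(-4)/4) - (-1/4) = (-13 + exp(4))*exp(-4)/4.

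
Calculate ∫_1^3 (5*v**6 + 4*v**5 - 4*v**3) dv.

By the power rule, an antiderivative is F(v) = 5*v**7/7 + 2*v**6/3 - v**4.
Then F(3) - F(1) = (13770/7) - (8/21) = 41302/21.

41302/21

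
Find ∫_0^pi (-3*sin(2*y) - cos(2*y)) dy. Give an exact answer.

An antiderivative is F(y) = -sin(2*y)/2 + 3*cos(2*y)/2.
Then F(pi) - F(0) = (3/2) - (3/2) = 0.

0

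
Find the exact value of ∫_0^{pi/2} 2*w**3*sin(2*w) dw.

pi*(-6 + pi**2)/8

Integrate by parts 3 times (u = w^3, dv = 2*sin(2*w) dw).
An antiderivative is F(w) = -w**3*cos(2*w) + 3*w**2*sin(2*w)/2 + 3*w*cos(2*w)/2 - 3*sin(2*w)/4.
Then F(pi/2) - F(0) = (pi*(-6 + pi**2)/8) - (0) = pi*(-6 + pi**2)/8.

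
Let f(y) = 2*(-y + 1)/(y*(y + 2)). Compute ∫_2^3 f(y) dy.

Factor the denominator: y**2 + 2*y = (y + 2)y.
Partial fractions: 2*(-y + 1)/(y*(y + 2)) = -3/(y + 2) + 1/y.
An antiderivative is F(y) = log(y) - 3*log(y + 2).
Then F(3) - F(2) = (-3*log(5) + log(3)) - (-log(32)) = -3*log(5) + log(3) + 5*log(2).

-3*log(5) + log(3) + 5*log(2)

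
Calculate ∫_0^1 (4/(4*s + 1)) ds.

Let u = 4*s + 1, so du = 4 ds. When s = 0, u = 1; when s = 1, u = 5.
The integral becomes ∫ 1/u du from 1 to 5, with antiderivative log(u).
Back in s: F(s) = log(4*s + 1).
Then F(1) - F(0) = (log(5)) - (0) = log(5).

log(5)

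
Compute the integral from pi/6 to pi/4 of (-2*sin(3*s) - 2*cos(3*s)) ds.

2/3 - 2*sqrt(2)/3

An antiderivative is F(s) = -2*sin(3*s)/3 + 2*cos(3*s)/3.
Then F(pi/4) - F(pi/6) = (-2*sqrt(2)/3) - (-2/3) = 2/3 - 2*sqrt(2)/3.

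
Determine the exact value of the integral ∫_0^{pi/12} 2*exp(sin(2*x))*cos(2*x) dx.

-1 + exp(1/2)

Let u = sin(2*x), so du = 2*cos(2*x) dx. When x = 0, u = 0; when x = pi/12, u = 1/2.
The integral becomes ∫ exp(u) du from 0 to 1/2, with antiderivative exp(u).
Back in x: F(x) = exp(sin(2*x)).
Then F(pi/12) - F(0) = (exp(1/2)) - (1) = -1 + exp(1/2).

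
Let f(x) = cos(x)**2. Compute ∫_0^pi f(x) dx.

pi/2

Use the identity cos^2(x) = (1 + cos(2*x))/2.
An antiderivative is F(x) = x/2 + sin(2*x)/4.
Then F(pi) - F(0) = (pi/2) - (0) = pi/2.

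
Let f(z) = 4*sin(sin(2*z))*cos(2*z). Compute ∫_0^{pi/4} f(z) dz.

2 - 2*cos(1)

Let u = sin(2*z), so du = 2*cos(2*z) dz. When z = 0, u = 0; when z = pi/4, u = 1.
The integral becomes 2·∫ sin(u) du from 0 to 1, with antiderivative -2*cos(u).
Back in z: F(z) = -2*cos(sin(2*z)).
Then F(pi/4) - F(0) = (-2*cos(1)) - (-2) = 2 - 2*cos(1).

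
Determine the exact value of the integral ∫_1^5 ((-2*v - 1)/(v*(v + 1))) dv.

-log(15)

Factor the denominator: v**2 + v = (v + 1)v.
Partial fractions: (-2*v - 1)/(v*(v + 1)) = -1/(v + 1) - 1/v.
An antiderivative is F(v) = -log(v) - log(v + 1).
Then F(5) - F(1) = (-log(30)) - (-log(2)) = -log(15).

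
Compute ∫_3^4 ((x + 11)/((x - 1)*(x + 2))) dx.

-7*log(2) + log(3) + 3*log(5)

Factor the denominator: x**2 + x - 2 = (x + 2)(x - 1).
Partial fractions: (x + 11)/((x - 1)*(x + 2)) = -3/(x + 2) + 4/(x - 1).
An antiderivative is F(x) = 4*log(x - 1) - 3*log(x + 2).
Then F(4) - F(3) = (log(3/8)) - (-3*log(5) + 4*log(2)) = -7*log(2) + log(3) + 3*log(5).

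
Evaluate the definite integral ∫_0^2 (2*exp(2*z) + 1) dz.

1 + exp(4)

An antiderivative is F(z) = exp(2*z) + z.
Then F(2) - F(0) = (2 + exp(4)) - (1) = 1 + exp(4).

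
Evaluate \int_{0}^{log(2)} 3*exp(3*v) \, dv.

7

An antiderivative is F(v) = exp(3*v).
Then F(log(2)) - F(0) = (8) - (1) = 7.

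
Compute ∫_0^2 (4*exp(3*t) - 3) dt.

An antiderivative is F(t) = 4*exp(3*t)/3 - 3*t.
Then F(2) - F(0) = (-6 + 4*exp(6)/3) - (4/3) = -22/3 + 4*exp(6)/3.

-22/3 + 4*exp(6)/3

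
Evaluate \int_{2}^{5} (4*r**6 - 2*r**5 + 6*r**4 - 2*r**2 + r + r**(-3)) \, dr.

60237687/1400

By the power rule, an antiderivative is F(r) = 4*r**7/7 - r**6/3 + 6*r**5/5 - 2*r**3/3 + r**2/2 - 1/(2*r**2).
Then F(5) - F(2) = (22634677/525) - (72871/840) = 60237687/1400.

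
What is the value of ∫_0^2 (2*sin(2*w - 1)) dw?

cos(1) - cos(3)

Let u = 2*w - 1, so du = 2 dw. When w = 0, u = -1; when w = 2, u = 3.
The integral becomes ∫ sin(u) du from -1 to 3, with antiderivative -cos(u).
Back in w: F(w) = -cos(2*w - 1).
Then F(2) - F(0) = (-cos(3)) - (-cos(1)) = cos(1) - cos(3).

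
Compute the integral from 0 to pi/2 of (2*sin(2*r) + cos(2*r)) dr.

2

An antiderivative is F(r) = sin(2*r)/2 - cos(2*r).
Then F(pi/2) - F(0) = (1) - (-1) = 2.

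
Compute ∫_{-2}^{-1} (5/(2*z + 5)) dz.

An antiderivative is F(z) = 5*log(2*z + 5)/2.
Then F(-1) - F(-2) = (5*log(3)/2) - (0) = 5*log(3)/2.

5*log(3)/2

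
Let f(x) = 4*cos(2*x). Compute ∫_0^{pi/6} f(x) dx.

sqrt(3)

An antiderivative is F(x) = 2*sin(2*x).
Then F(pi/6) - F(0) = (sqrt(3)) - (0) = sqrt(3).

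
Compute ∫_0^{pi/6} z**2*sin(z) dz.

-2 - sqrt(3)*pi**2/72 + pi/6 + sqrt(3)

Integrate by parts twice (u = z^2, dv = sin(z) dz).
An antiderivative is F(z) = -z**2*cos(z) + 2*z*sin(z) + 2*cos(z).
Then F(pi/6) - F(0) = (-sqrt(3)*pi**2/72 + pi/6 + sqrt(3)) - (2) = -2 - sqrt(3)*pi**2/72 + pi/6 + sqrt(3).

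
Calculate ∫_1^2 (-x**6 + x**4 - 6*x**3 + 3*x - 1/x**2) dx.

By the power rule, an antiderivative is F(x) = -x**7/7 + x**5/5 - 3*x**4/2 + 3*x**2/2 + 1/x.
Then F(2) - F(1) = (-2057/70) - (37/35) = -2131/70.

-2131/70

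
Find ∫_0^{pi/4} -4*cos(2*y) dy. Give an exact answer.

-2

An antiderivative is F(y) = -2*sin(2*y).
Then F(pi/4) - F(0) = (-2) - (0) = -2.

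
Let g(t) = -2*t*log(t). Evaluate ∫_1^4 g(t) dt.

15/2 - 32*log(2)

Integrate by parts once (u = ln t, dv = -2*t dt).
An antiderivative is F(t) = -t**2*(2*log(t) - 1)/2.
Then F(4) - F(1) = (8 - 32*log(2)) - (1/2) = 15/2 - 32*log(2).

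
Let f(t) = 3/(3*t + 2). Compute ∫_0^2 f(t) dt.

log(4)

Let u = 3*t + 2, so du = 3 dt. When t = 0, u = 2; when t = 2, u = 8.
The integral becomes ∫ 1/u du from 2 to 8, with antiderivative log(u).
Back in t: F(t) = log(3*t + 2).
Then F(2) - F(0) = (log(8)) - (log(2)) = log(4).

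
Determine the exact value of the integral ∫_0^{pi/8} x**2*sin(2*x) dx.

Integrate by parts twice (u = x^2, dv = sin(2*x) dx).
An antiderivative is F(x) = -x**2*cos(2*x)/2 + x*sin(2*x)/2 + cos(2*x)/4.
Then F(pi/8) - F(0) = (sqrt(2)*(-pi**2 + 8*pi + 32)/256) - (1/4) = -1/4 - sqrt(2)*pi**2/256 + sqrt(2)*pi/32 + sqrt(2)/8.

-1/4 - sqrt(2)*pi**2/256 + sqrt(2)*pi/32 + sqrt(2)/8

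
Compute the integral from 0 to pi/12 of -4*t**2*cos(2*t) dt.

-sqrt(3)*pi/12 - pi**2/144 + 1/2

Integrate by parts twice (u = t^2, dv = -4*cos(2*t) dt).
An antiderivative is F(t) = -2*t**2*sin(2*t) - 2*t*cos(2*t) + sin(2*t).
Then F(pi/12) - F(0) = (-sqrt(3)*pi/12 - pi**2/144 + 1/2) - (0) = -sqrt(3)*pi/12 - pi**2/144 + 1/2.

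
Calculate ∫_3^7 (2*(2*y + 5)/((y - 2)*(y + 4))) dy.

Factor the denominator: y**2 + 2*y - 8 = (y + 4)(y - 2).
Partial fractions: 2*(2*y + 5)/((y - 2)*(y + 4)) = 1/(y + 4) + 3/(y - 2).
An antiderivative is F(y) = 3*log(y - 2) + log(y + 4).
Then F(7) - F(3) = (log(11) + 3*log(5)) - (log(7)) = -log(7) + log(11) + 3*log(5).

-log(7) + log(11) + 3*log(5)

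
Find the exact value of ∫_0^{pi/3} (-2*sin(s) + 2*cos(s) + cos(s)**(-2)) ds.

-1 + 2*sqrt(3)

An antiderivative is F(s) = 2*sin(s) + 2*cos(s) + tan(s).
Then F(pi/3) - F(0) = (1 + 2*sqrt(3)) - (2) = -1 + 2*sqrt(3).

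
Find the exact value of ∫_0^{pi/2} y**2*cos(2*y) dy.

-pi/4

Integrate by parts twice (u = y^2, dv = cos(2*y) dy).
An antiderivative is F(y) = y**2*sin(2*y)/2 + y*cos(2*y)/2 - sin(2*y)/4.
Then F(pi/2) - F(0) = (-pi/4) - (0) = -pi/4.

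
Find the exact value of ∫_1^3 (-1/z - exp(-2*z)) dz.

-log(3) - exp(-2)/2 + exp(-6)/2

An antiderivative is F(z) = -log(z) + exp(-2*z)/2.
Then F(3) - F(1) = (-log(3) + exp(-6)/2) - (exp(-2)/2) = -log(3) - exp(-2)/2 + exp(-6)/2.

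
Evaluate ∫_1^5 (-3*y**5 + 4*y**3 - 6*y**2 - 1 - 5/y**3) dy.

By the power rule, an antiderivative is F(y) = -y**6/2 + y**4 - 2*y**3 - y + 5/(2*y**2).
Then F(5) - F(1) = (-37212/5) - (0) = -37212/5.

-37212/5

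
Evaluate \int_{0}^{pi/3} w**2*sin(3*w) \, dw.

-4/27 + pi**2/27

Integrate by parts twice (u = w^2, dv = sin(3*w) dw).
An antiderivative is F(w) = -w**2*cos(3*w)/3 + 2*w*sin(3*w)/9 + 2*cos(3*w)/27.
Then F(pi/3) - F(0) = (-2/27 + pi**2/27) - (2/27) = -4/27 + pi**2/27.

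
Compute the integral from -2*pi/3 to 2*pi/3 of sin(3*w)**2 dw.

Use the identity sin^2(3*w) = (1 - cos(6*w))/2.
An antiderivative is F(w) = w/2 - sin(6*w)/12.
Then F(2*pi/3) - F(-2*pi/3) = (pi/3) - (-pi/3) = 2*pi/3.

2*pi/3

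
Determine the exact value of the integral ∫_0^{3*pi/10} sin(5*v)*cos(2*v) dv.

sqrt(2*sqrt(5) + 10)/42 + 5/21

Use the identity sin(5*v)cos(2*v) = [sin(7*v) + sin(3*v)]/2.
An antiderivative is F(v) = -cos(3*v)/6 - cos(7*v)/14.
Then F(3*pi/10) - F(0) = (sqrt(2*sqrt(5) + 10)/42) - (-5/21) = sqrt(2*sqrt(5) + 10)/42 + 5/21.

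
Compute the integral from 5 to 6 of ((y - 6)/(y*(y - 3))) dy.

Factor the denominator: y**2 - 3*y = y(y - 3).
Partial fractions: (y - 6)/(y*(y - 3)) = 2/y - 1/(y - 3).
An antiderivative is F(y) = 2*log(y) - log(y - 3).
Then F(6) - F(5) = (log(12)) - (log(25/2)) = log(24/25).

log(24/25)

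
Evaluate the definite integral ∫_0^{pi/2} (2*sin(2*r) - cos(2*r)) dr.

An antiderivative is F(r) = -sin(2*r)/2 - cos(2*r).
Then F(pi/2) - F(0) = (1) - (-1) = 2.

2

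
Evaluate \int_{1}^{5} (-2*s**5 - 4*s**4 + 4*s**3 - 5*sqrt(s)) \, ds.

By the power rule, an antiderivative is F(s) = -s**6/3 - 4*s**5/5 + s**4 - 10*s**(3/2)/3.
Then F(5) - F(1) = (-21250/3 - 50*sqrt(5)/3) - (-52/15) = -106198/15 - 50*sqrt(5)/3.

-106198/15 - 50*sqrt(5)/3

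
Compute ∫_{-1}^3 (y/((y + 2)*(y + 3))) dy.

Factor the denominator: y**2 + 5*y + 6 = (y + 3)(y + 2).
Partial fractions: y/((y + 2)*(y + 3)) = 3/(y + 3) - 2/(y + 2).
An antiderivative is F(y) = -2*log(y + 2) + 3*log(y + 3).
Then F(3) - F(-1) = (-2*log(5) + 3*log(2) + 3*log(3)) - (log(8)) = log(27/25).

log(27/25)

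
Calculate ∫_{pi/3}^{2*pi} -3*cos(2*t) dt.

An antiderivative is F(t) = -3*sin(2*t)/2.
Then F(2*pi) - F(pi/3) = (0) - (-3*sqrt(3)/4) = 3*sqrt(3)/4.

3*sqrt(3)/4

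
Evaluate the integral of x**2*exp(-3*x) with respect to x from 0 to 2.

Integrate by parts twice (u = x^2, dv = exp(-3*x) dx).
An antiderivative is F(x) = (-9*x**2 - 6*x - 2)*exp(-3*x)/27.
Then F(2) - F(0) = (-50*exp(-6)/27) - (-2/27) = 2/27 - 50*exp(-6)/27.

2/27 - 50*exp(-6)/27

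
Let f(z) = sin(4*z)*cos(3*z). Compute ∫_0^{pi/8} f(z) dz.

Use the identity sin(4*z)cos(3*z) = [sin(7*z) + sin(z)]/2.
An antiderivative is F(z) = -cos(z)/2 - cos(7*z)/14.
Then F(pi/8) - F(0) = (-3*sqrt(sqrt(2) + 2)/14) - (-4/7) = 4/7 - 3*sqrt(sqrt(2) + 2)/14.

4/7 - 3*sqrt(sqrt(2) + 2)/14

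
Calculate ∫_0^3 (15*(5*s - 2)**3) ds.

85635/4

Let u = 5*s - 2, so du = 5 ds. When s = 0, u = -2; when s = 3, u = 13.
The integral becomes 3·∫ u**3 du from -2 to 13, with antiderivative 3*u**4/4.
Back in s: F(s) = 3*(5*s - 2)**4/4.
Then F(3) - F(0) = (85683/4) - (12) = 85635/4.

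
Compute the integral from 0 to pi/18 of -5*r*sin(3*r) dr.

-5/18 + 5*sqrt(3)*pi/108

Integrate by parts once (u = r, dv = -5*sin(3*r) dr).
An antiderivative is F(r) = 5*r*cos(3*r)/3 - 5*sin(3*r)/9.
Then F(pi/18) - F(0) = (-5/18 + 5*sqrt(3)*pi/108) - (0) = -5/18 + 5*sqrt(3)*pi/108.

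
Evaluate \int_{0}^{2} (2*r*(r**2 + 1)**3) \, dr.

156

Let u = r**2 + 1, so du = 2*r dr. When r = 0, u = 1; when r = 2, u = 5.
The integral becomes ∫ u**3 du from 1 to 5, with antiderivative u**4/4.
Back in r: F(r) = (r**2 + 1)**4/4.
Then F(2) - F(0) = (625/4) - (1/4) = 156.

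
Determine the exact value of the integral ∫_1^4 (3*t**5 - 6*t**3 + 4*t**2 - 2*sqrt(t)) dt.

By the power rule, an antiderivative is F(t) = t**6/2 - 3*t**4/2 - 4*t**(3/2)/3 + 4*t**3/3.
Then F(4) - F(1) = (5216/3) - (-1) = 5219/3.

5219/3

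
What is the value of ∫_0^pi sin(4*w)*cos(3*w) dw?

8/7

Use the identity sin(4*w)cos(3*w) = [sin(7*w) + sin(w)]/2.
An antiderivative is F(w) = -cos(w)/2 - cos(7*w)/14.
Then F(pi) - F(0) = (4/7) - (-4/7) = 8/7.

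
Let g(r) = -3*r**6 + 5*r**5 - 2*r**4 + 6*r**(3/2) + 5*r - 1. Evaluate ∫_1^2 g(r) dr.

By the power rule, an antiderivative is F(r) = -3*r**7/7 + 5*r**6/6 + 12*r**(5/2)/5 - 2*r**5/5 + 5*r**2/2 - r.
Then F(2) - F(1) = (-664/105 + 48*sqrt(2)/5) - (82/21) = -358/35 + 48*sqrt(2)/5.

-358/35 + 48*sqrt(2)/5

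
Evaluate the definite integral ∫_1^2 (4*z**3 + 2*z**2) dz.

By the power rule, an antiderivative is F(z) = z**4 + 2*z**3/3.
Then F(2) - F(1) = (64/3) - (5/3) = 59/3.

59/3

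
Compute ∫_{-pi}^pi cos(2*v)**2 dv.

pi

Use the identity cos^2(2*v) = (1 + cos(4*v))/2.
An antiderivative is F(v) = v/2 + sin(4*v)/8.
Then F(pi) - F(-pi) = (pi/2) - (-pi/2) = pi.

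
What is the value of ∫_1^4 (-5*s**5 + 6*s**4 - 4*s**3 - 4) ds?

-24519/10

By the power rule, an antiderivative is F(s) = -5*s**6/6 + 6*s**5/5 - s**4 - 4*s.
Then F(4) - F(1) = (-36848/15) - (-139/30) = -24519/10.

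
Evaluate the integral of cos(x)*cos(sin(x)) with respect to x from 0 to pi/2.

Let u = sin(x), so du = cos(x) dx. When x = 0, u = 0; when x = pi/2, u = 1.
The integral becomes ∫ cos(u) du from 0 to 1, with antiderivative sin(u).
Back in x: F(x) = sin(sin(x)).
Then F(pi/2) - F(0) = (sin(1)) - (0) = sin(1).

sin(1)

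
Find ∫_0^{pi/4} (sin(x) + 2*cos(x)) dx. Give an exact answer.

An antiderivative is F(x) = 2*sin(x) - cos(x).
Then F(pi/4) - F(0) = (sqrt(2)/2) - (-1) = sqrt(2)/2 + 1.

sqrt(2)/2 + 1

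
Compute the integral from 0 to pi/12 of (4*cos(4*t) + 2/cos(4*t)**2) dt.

An antiderivative is F(t) = sin(4*t) + tan(4*t)/2.
Then F(pi/12) - F(0) = (sqrt(3)) - (0) = sqrt(3).

sqrt(3)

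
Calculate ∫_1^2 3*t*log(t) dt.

-9/4 + log(64)

Integrate by parts once (u = ln t, dv = 3*t dt).
An antiderivative is F(t) = 3*t**2*(2*log(t) - 1)/4.
Then F(2) - F(1) = (-3 + log(64)) - (-3/4) = -9/4 + log(64).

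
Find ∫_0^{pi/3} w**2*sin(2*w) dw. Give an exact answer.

Integrate by parts twice (u = w^2, dv = sin(2*w) dw).
An antiderivative is F(w) = -w**2*cos(2*w)/2 + w*sin(2*w)/2 + cos(2*w)/4.
Then F(pi/3) - F(0) = (-1/8 + pi**2/36 + sqrt(3)*pi/12) - (1/4) = -3/8 + pi**2/36 + sqrt(3)*pi/12.

-3/8 + pi**2/36 + sqrt(3)*pi/12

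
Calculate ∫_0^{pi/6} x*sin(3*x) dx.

Integrate by parts once (u = x, dv = sin(3*x) dx).
An antiderivative is F(x) = -x*cos(3*x)/3 + sin(3*x)/9.
Then F(pi/6) - F(0) = (1/9) - (0) = 1/9.

1/9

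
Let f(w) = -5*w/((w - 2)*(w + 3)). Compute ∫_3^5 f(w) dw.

Factor the denominator: w**2 + w - 6 = (w + 3)(w - 2).
Partial fractions: -5*w/((w - 2)*(w + 3)) = -3/(w + 3) - 2/(w - 2).
An antiderivative is F(w) = -2*log(w - 2) - 3*log(w + 3).
Then F(5) - F(3) = (-9*log(2) - 2*log(3)) - (-3*log(3) - 3*log(2)) = log(3/64).

log(3/64)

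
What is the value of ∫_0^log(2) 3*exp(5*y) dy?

93/5

Let u = exp(y), so du = exp(y) dy. When y = 0, u = 1; when y = log(2), u = 2.
The integral becomes 3·∫ u**4 du from 1 to 2, with antiderivative 3*u**5/5.
Back in y: F(y) = 3*exp(5*y)/5.
Then F(log(2)) - F(0) = (96/5) - (3/5) = 93/5.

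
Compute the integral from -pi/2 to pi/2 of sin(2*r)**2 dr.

pi/2

Use the identity sin^2(2*r) = (1 - cos(4*r))/2.
An antiderivative is F(r) = r/2 - sin(4*r)/8.
Then F(pi/2) - F(-pi/2) = (pi/4) - (-pi/4) = pi/2.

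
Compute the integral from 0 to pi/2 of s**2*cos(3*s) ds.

Integrate by parts twice (u = s^2, dv = cos(3*s) ds).
An antiderivative is F(s) = s**2*sin(3*s)/3 + 2*s*cos(3*s)/9 - 2*sin(3*s)/27.
Then F(pi/2) - F(0) = (2/27 - pi**2/12) - (0) = 2/27 - pi**2/12.

2/27 - pi**2/12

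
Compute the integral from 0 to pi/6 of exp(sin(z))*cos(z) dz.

-1 + exp(1/2)

Let u = sin(z), so du = cos(z) dz. When z = 0, u = 0; when z = pi/6, u = 1/2.
The integral becomes ∫ exp(u) du from 0 to 1/2, with antiderivative exp(u).
Back in z: F(z) = exp(sin(z)).
Then F(pi/6) - F(0) = (exp(1/2)) - (1) = -1 + exp(1/2).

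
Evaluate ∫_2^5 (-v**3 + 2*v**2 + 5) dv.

-237/4

By the power rule, an antiderivative is F(v) = -v**4/4 + 2*v**3/3 + 5*v.
Then F(5) - F(2) = (-575/12) - (34/3) = -237/4.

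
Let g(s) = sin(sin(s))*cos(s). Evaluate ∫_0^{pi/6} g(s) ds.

Let u = sin(s), so du = cos(s) ds. When s = 0, u = 0; when s = pi/6, u = 1/2.
The integral becomes ∫ sin(u) du from 0 to 1/2, with antiderivative -cos(u).
Back in s: F(s) = -cos(sin(s)).
Then F(pi/6) - F(0) = (-cos(1/2)) - (-1) = 1 - cos(1/2).

1 - cos(1/2)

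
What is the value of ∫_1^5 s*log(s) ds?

-6 + 25*log(5)/2

Integrate by parts once (u = ln s, dv = s ds).
An antiderivative is F(s) = s**2*(2*log(s) - 1)/4.
Then F(5) - F(1) = (-25/4 + 25*log(5)/2) - (-1/4) = -6 + 25*log(5)/2.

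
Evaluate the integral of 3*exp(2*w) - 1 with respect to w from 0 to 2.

-7/2 + 3*exp(4)/2

An antiderivative is F(w) = 3*exp(2*w)/2 - w.
Then F(2) - F(0) = (-2 + 3*exp(4)/2) - (3/2) = -7/2 + 3*exp(4)/2.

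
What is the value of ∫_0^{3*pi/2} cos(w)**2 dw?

3*pi/4

Use the identity cos^2(w) = (1 + cos(2*w))/2.
An antiderivative is F(w) = w/2 + sin(2*w)/4.
Then F(3*pi/2) - F(0) = (3*pi/4) - (0) = 3*pi/4.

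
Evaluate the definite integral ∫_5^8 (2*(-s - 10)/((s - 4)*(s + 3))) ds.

-14*log(2) + 2*log(11)

Factor the denominator: s**2 - s - 12 = (s + 3)(s - 4).
Partial fractions: 2*(-s - 10)/((s - 4)*(s + 3)) = 2/(s + 3) - 4/(s - 4).
An antiderivative is F(s) = -4*log(s - 4) + 2*log(s + 3).
Then F(8) - F(5) = (-8*log(2) + 2*log(11)) - (log(64)) = -14*log(2) + 2*log(11).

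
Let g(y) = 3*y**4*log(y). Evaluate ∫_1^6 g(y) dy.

Integrate by parts once (u = ln y, dv = 3*y**4 dy).
An antiderivative is F(y) = 3*y**5*(5*log(y) - 1)/25.
Then F(6) - F(1) = (-23328/25 + 23328*log(6)/5) - (-3/25) = -933 + 23328*log(6)/5.

-933 + 23328*log(6)/5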